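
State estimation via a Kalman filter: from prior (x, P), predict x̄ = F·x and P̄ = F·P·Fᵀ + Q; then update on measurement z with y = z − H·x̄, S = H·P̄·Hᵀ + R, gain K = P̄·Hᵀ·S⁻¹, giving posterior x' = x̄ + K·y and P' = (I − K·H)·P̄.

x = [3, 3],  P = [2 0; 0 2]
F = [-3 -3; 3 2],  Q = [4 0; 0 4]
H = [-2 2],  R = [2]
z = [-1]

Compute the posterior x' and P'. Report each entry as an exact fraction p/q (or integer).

x̄ = F·x = [-18, 15]
P̄ = F·P·Fᵀ + Q = [40 -30; -30 30]
y = z − H·x̄ = [-67]
S = H·P̄·Hᵀ + R = [522]
K = P̄·Hᵀ·S⁻¹ = [-70/261; 20/87]
x' = x̄ + K·y = [-8/261, -35/87]
P' = (I − K·H)·P̄ = [640/261 190/87; 190/87 70/29]

x' = [-8/261, -35/87]
P' = [640/261 190/87; 190/87 70/29]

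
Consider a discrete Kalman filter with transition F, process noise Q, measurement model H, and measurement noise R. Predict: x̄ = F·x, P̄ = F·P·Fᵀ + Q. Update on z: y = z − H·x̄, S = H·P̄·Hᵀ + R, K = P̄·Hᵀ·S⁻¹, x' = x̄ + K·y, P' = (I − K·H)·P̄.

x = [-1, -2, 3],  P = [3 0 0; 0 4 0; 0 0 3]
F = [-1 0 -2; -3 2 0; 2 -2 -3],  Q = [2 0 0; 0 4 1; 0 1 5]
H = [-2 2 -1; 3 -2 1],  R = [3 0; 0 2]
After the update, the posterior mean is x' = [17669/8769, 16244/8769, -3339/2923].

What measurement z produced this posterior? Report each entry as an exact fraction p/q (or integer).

z = [2, 2]

x̄ = F·x = [-5, -1, -7]
P̄ = F·P·Fᵀ + Q = [17 9 12; 9 47 -33; 12 -33 60]
S = H·P̄·Hᵀ + R = [427 -452; -452 499]
K = P̄·Hᵀ·S⁻¹ = [6368/8769 6559/8769; 9191/8769 6568/8769; -542/2923 458/2923]
x' − x̄ = [61514/8769, 25013/8769, 17122/2923] = K·y
y = (KᵀK)⁻¹·Kᵀ·(x' − x̄) = [-13, 22]
z = y + H·x̄ = [-13, 22] + [15, -20] = [2, 2]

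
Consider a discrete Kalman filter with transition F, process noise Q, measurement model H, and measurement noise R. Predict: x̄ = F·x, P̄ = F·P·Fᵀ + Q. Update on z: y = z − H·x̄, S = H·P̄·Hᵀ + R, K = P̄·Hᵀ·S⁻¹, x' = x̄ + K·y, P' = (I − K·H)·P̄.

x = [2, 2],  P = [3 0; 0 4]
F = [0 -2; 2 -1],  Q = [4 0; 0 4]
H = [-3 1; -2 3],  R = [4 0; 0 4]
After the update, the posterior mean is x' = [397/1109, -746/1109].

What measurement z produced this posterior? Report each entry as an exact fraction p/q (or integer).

x̄ = F·x = [-4, 2]
P̄ = F·P·Fᵀ + Q = [20 8; 8 20]
S = H·P̄·Hᵀ + R = [156 92; 92 168]
K = P̄·Hᵀ·S⁻¹ = [-454/1109 143/1109; -295/1109 452/1109]
x' − x̄ = [4833/1109, -2964/1109] = K·y
y = (KᵀK)⁻¹·Kᵀ·(x' − x̄) = [-16, -17]
z = y + H·x̄ = [-16, -17] + [14, 14] = [-2, -3]

z = [-2, -3]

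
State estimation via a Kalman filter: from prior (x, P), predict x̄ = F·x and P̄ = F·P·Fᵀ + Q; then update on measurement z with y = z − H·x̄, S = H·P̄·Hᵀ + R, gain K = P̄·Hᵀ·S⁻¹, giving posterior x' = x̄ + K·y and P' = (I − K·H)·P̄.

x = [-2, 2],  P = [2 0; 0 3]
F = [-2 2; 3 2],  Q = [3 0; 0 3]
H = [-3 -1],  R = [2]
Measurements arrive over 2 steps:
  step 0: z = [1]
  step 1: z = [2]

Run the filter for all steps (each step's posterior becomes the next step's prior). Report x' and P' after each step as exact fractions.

step 0: x̄ = F·x = [8, -2]
step 0: P̄ = F·P·Fᵀ + Q = [23 0; 0 33]
step 0: y = z − H·x̄ = [23]
step 0: S = H·P̄·Hᵀ + R = [242]
step 0: K = P̄·Hᵀ·S⁻¹ = [-69/242; -3/22]
step 0: x' = x̄ + K·y = [349/242, -113/22]
step 0: P' = (I − K·H)·P̄ = [805/242 -207/22; -207/22 57/2]
step 1: x̄ = F·x = [-1592/121, -1439/242]
step 1: P̄ = F·P·Fᵀ + Q = [24875/121 9102/121; 9102/121 8235/242]
step 1: y = z − H·x̄ = [-10507/242]
step 1: S = H·P̄·Hᵀ + R = [565693/242]
step 1: K = P̄·Hᵀ·S⁻¹ = [-167454/565693; -62847/565693]
step 1: x' = x̄ + K·y = [-172427/565693, -635119/565693]
step 1: P' = (I − K·H)·P̄ = [423077/565693 -934323/565693; -934323/565693 2928663/565693]

step 0: x' = [349/242, -113/22], P' = [805/242 -207/22; -207/22 57/2]
step 1: x' = [-172427/565693, -635119/565693], P' = [423077/565693 -934323/565693; -934323/565693 2928663/565693]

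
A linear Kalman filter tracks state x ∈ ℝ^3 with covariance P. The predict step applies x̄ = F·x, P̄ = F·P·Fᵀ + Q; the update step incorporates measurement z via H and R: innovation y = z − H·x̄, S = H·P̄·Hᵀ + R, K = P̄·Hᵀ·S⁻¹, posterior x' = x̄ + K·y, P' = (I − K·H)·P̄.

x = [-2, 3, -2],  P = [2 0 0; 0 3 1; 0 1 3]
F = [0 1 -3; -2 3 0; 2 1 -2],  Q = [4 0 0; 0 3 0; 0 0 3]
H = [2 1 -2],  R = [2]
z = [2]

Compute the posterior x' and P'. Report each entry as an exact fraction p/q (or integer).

x' = [53/11, 51/11, 787/132]
P' = [260/11 -96/11 210/11; -96/11 226/11 13/11; 210/11 13/11 2615/132]

x̄ = F·x = [9, 13, 3]
P̄ = F·P·Fᵀ + Q = [28 0 16; 0 38 -5; 16 -5 22]
y = z − H·x̄ = [-23]
S = H·P̄·Hᵀ + R = [132]
K = P̄·Hᵀ·S⁻¹ = [2/11; 4/11; -17/132]
x' = x̄ + K·y = [53/11, 51/11, 787/132]
P' = (I − K·H)·P̄ = [260/11 -96/11 210/11; -96/11 226/11 13/11; 210/11 13/11 2615/132]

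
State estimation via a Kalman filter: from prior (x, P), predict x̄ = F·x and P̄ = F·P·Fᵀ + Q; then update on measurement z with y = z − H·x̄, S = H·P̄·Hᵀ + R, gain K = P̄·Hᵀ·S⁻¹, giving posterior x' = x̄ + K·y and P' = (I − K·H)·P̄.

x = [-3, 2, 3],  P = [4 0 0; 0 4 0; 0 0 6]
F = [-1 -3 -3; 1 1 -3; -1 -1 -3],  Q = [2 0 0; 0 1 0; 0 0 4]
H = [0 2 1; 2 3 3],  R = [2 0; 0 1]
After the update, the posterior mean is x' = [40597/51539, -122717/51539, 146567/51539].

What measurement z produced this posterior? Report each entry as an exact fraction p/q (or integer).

z = [-2, 3]

x̄ = F·x = [-12, -10, -8]
P̄ = F·P·Fᵀ + Q = [96 38 70; 38 63 46; 70 46 66]
S = H·P̄·Hᵀ + R = [504 1282; 1282 3670]
K = P̄·Hᵀ·S⁻¹ = [-31423/51539 18223/51539; 57297/103078 -4348/51539; -7593/51539 9337/51539]
x' − x̄ = [659065/51539, 392673/51539, 558879/51539] = K·y
y = (KᵀK)⁻¹·Kᵀ·(x' − x̄) = [26, 81]
z = y + H·x̄ = [26, 81] + [-28, -78] = [-2, 3]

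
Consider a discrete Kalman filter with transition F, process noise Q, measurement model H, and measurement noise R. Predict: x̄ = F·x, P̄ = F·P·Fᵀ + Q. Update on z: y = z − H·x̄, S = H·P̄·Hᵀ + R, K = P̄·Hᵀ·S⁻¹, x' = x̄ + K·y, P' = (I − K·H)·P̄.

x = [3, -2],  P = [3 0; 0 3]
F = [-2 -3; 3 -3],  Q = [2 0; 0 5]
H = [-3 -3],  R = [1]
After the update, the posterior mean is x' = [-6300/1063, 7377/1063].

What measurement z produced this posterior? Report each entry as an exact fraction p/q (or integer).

z = [-3]

x̄ = F·x = [0, 15]
P̄ = F·P·Fᵀ + Q = [41 9; 9 59]
S = H·P̄·Hᵀ + R = [1063]
K = P̄·Hᵀ·S⁻¹ = [-150/1063; -204/1063]
x' − x̄ = [-6300/1063, -8568/1063] = K·y
y = (KᵀK)⁻¹·Kᵀ·(x' − x̄) = [42]
z = y + H·x̄ = [42] + [-45] = [-3]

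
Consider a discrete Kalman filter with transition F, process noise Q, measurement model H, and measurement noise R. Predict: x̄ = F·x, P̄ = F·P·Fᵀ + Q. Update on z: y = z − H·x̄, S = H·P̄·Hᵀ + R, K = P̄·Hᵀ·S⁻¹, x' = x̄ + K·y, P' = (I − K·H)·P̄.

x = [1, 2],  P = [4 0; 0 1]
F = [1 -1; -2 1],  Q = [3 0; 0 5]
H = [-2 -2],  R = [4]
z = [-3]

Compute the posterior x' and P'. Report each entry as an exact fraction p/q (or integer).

x̄ = F·x = [-1, 0]
P̄ = F·P·Fᵀ + Q = [8 -9; -9 22]
y = z − H·x̄ = [-5]
S = H·P̄·Hᵀ + R = [52]
K = P̄·Hᵀ·S⁻¹ = [1/26; -1/2]
x' = x̄ + K·y = [-31/26, 5/2]
P' = (I − K·H)·P̄ = [103/13 -8; -8 9]

x' = [-31/26, 5/2]
P' = [103/13 -8; -8 9]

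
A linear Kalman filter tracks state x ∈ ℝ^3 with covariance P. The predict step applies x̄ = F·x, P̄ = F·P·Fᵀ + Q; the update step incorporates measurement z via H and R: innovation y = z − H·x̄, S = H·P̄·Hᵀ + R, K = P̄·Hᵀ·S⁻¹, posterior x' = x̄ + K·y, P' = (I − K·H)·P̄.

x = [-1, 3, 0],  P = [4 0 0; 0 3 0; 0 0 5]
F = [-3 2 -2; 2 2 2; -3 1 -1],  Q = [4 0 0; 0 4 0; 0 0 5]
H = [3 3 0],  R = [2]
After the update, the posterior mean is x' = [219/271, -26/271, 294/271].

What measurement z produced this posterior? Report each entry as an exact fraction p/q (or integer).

x̄ = F·x = [9, 4, 6]
P̄ = F·P·Fᵀ + Q = [72 -32 52; -32 52 -28; 52 -28 49]
S = H·P̄·Hᵀ + R = [542]
K = P̄·Hᵀ·S⁻¹ = [60/271; 30/271; 36/271]
x' − x̄ = [-2220/271, -1110/271, -1332/271] = K·y
y = (KᵀK)⁻¹·Kᵀ·(x' − x̄) = [-37]
z = y + H·x̄ = [-37] + [39] = [2]

z = [2]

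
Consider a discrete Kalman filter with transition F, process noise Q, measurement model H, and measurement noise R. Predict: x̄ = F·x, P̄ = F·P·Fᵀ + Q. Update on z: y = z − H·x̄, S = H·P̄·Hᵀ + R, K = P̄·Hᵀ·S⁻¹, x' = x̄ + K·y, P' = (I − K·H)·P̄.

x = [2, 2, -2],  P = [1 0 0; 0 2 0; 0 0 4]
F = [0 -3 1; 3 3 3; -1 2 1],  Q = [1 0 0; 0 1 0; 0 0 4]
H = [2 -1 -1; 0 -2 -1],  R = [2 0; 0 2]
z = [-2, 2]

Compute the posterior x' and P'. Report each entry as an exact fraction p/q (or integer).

x' = [-92304/36503, 28904/36503, -133090/36503]
P' = [33169/36503 -14338/36503 47516/36503; -14338/36503 66176/36503 -99110/36503; 47516/36503 -99110/36503 203650/36503]

x̄ = F·x = [-8, 6, 0]
P̄ = F·P·Fᵀ + Q = [23 -6 -8; -6 64 21; -8 21 17]
y = z − H·x̄ = [20, 14]
S = H·P̄·Hᵀ + R = [273 248; 248 359]
K = P̄·Hᵀ·S⁻¹ = [16580/36503 -9420/36503; 2129/36503 -16621/36503; -4754/36503 -2715/36503]
x' = x̄ + K·y = [-92304/36503, 28904/36503, -133090/36503]
P' = (I − K·H)·P̄ = [33169/36503 -14338/36503 47516/36503; -14338/36503 66176/36503 -99110/36503; 47516/36503 -99110/36503 203650/36503]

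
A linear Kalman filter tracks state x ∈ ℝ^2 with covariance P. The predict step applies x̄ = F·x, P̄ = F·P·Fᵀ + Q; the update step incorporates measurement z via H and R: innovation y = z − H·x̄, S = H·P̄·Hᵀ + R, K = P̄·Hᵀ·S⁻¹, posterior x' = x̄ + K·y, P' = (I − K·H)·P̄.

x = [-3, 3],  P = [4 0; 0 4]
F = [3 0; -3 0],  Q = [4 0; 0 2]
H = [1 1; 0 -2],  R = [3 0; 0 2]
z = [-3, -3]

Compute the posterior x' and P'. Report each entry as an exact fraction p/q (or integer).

x' = [-2541/685, 1089/685]
P' = [1688/685 -332/685; -332/685 338/685]

x̄ = F·x = [-9, 9]
P̄ = F·P·Fᵀ + Q = [40 -36; -36 38]
y = z − H·x̄ = [-3, 15]
S = H·P̄·Hᵀ + R = [9 -4; -4 154]
K = P̄·Hᵀ·S⁻¹ = [452/685 332/685; 2/685 -338/685]
x' = x̄ + K·y = [-2541/685, 1089/685]
P' = (I − K·H)·P̄ = [1688/685 -332/685; -332/685 338/685]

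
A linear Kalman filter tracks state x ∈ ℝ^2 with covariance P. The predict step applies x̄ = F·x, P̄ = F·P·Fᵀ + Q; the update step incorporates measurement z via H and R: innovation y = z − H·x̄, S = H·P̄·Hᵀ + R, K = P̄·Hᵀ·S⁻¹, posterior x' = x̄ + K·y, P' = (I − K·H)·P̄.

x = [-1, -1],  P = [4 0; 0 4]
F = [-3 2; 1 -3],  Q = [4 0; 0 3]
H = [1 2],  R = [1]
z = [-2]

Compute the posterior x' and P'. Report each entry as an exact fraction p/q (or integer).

x' = [197/85, -36/17]
P' = [4504/85 -452/17; -452/17 231/17]

x̄ = F·x = [1, 2]
P̄ = F·P·Fᵀ + Q = [56 -36; -36 43]
y = z − H·x̄ = [-7]
S = H·P̄·Hᵀ + R = [85]
K = P̄·Hᵀ·S⁻¹ = [-16/85; 10/17]
x' = x̄ + K·y = [197/85, -36/17]
P' = (I − K·H)·P̄ = [4504/85 -452/17; -452/17 231/17]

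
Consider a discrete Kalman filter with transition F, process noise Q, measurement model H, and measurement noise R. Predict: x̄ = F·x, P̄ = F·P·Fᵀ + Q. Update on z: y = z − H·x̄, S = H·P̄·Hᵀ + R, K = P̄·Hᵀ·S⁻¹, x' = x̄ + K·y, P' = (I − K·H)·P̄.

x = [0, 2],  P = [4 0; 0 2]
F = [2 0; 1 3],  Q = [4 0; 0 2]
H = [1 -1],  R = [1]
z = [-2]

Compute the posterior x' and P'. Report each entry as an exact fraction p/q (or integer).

x' = [48/29, 110/29]
P' = [436/29 424/29; 424/29 440/29]

x̄ = F·x = [0, 6]
P̄ = F·P·Fᵀ + Q = [20 8; 8 24]
y = z − H·x̄ = [4]
S = H·P̄·Hᵀ + R = [29]
K = P̄·Hᵀ·S⁻¹ = [12/29; -16/29]
x' = x̄ + K·y = [48/29, 110/29]
P' = (I − K·H)·P̄ = [436/29 424/29; 424/29 440/29]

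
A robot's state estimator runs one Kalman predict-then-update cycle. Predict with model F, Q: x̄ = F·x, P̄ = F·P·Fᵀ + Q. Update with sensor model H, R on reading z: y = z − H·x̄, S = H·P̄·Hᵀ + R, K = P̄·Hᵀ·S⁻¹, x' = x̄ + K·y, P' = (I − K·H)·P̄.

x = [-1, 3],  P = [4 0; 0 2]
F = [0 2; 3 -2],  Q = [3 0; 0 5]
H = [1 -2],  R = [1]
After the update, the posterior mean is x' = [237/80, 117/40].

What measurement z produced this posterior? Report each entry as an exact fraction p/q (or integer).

x̄ = F·x = [6, -9]
P̄ = F·P·Fᵀ + Q = [11 -8; -8 49]
S = H·P̄·Hᵀ + R = [240]
K = P̄·Hᵀ·S⁻¹ = [9/80; -53/120]
x' − x̄ = [-243/80, 477/40] = K·y
y = (KᵀK)⁻¹·Kᵀ·(x' − x̄) = [-27]
z = y + H·x̄ = [-27] + [24] = [-3]

z = [-3]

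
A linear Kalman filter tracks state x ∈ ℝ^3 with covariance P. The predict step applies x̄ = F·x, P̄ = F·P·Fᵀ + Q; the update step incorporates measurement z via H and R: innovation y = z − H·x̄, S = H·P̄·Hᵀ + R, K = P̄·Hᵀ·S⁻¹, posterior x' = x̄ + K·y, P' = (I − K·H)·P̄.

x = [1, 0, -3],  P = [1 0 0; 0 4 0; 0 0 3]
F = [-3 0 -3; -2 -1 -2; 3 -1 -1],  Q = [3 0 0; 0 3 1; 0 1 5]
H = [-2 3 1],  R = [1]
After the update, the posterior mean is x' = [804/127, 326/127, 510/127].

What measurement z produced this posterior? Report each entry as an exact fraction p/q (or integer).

x̄ = F·x = [6, 4, 6]
P̄ = F·P·Fᵀ + Q = [39 24 0; 24 23 5; 0 5 21]
S = H·P̄·Hᵀ + R = [127]
K = P̄·Hᵀ·S⁻¹ = [-6/127; 26/127; 36/127]
x' − x̄ = [42/127, -182/127, -252/127] = K·y
y = (KᵀK)⁻¹·Kᵀ·(x' − x̄) = [-7]
z = y + H·x̄ = [-7] + [6] = [-1]

z = [-1]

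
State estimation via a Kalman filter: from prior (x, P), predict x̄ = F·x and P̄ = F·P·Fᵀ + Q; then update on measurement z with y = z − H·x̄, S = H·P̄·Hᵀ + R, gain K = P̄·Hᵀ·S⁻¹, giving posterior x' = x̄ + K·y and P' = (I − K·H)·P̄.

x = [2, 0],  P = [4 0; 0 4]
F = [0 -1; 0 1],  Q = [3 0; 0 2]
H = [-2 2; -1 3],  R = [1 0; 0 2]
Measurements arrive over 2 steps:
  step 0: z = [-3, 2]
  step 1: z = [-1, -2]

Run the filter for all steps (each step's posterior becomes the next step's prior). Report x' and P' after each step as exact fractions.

step 0: x' = [1446/671, 652/671], P' = [456/671 278/671; 278/671 246/671]
step 1: x' = [-774/15353, -25288/46059], P' = [10430/15353 19108/46059; 19108/46059 50480/138177]

step 0: x̄ = F·x = [0, 0]
step 0: P̄ = F·P·Fᵀ + Q = [7 -4; -4 6]
step 0: y = z − H·x̄ = [-3, 2]
step 0: S = H·P̄·Hᵀ + R = [85 82; 82 87]
step 0: K = P̄·Hᵀ·S⁻¹ = [-356/671 189/671; -64/671 230/671]
step 0: x' = x̄ + K·y = [1446/671, 652/671]
step 0: P' = (I − K·H)·P̄ = [456/671 278/671; 278/671 246/671]
step 1: x̄ = F·x = [-652/671, 652/671]
step 1: P̄ = F·P·Fᵀ + Q = [2259/671 -246/671; -246/671 1588/671]
step 1: y = z − H·x̄ = [-3279/671, -3950/671]
step 1: S = H·P̄·Hᵀ + R = [18027/671 16014/671; 16014/671 19369/671]
step 1: K = P̄·Hᵀ·S⁻¹ = [-24364/46059 4339/15353; -13688/138177 15686/46059]
step 1: x' = x̄ + K·y = [-774/15353, -25288/46059]
step 1: P' = (I − K·H)·P̄ = [10430/15353 19108/46059; 19108/46059 50480/138177]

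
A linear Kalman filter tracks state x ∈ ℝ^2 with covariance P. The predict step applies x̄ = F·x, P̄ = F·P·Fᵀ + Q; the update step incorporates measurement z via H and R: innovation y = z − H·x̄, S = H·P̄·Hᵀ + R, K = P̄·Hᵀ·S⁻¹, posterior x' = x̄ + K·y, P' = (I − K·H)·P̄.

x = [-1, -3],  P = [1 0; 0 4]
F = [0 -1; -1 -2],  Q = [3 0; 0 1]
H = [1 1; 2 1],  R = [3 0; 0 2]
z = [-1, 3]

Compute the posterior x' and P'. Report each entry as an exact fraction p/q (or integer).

x' = [7/12, 11/12]
P' = [11/12 -7/6; -7/6 61/24]

x̄ = F·x = [3, 7]
P̄ = F·P·Fᵀ + Q = [7 8; 8 18]
y = z − H·x̄ = [-11, -10]
S = H·P̄·Hᵀ + R = [44 56; 56 80]
K = P̄·Hᵀ·S⁻¹ = [-1/12 1/3; 11/24 5/48]
x' = x̄ + K·y = [7/12, 11/12]
P' = (I − K·H)·P̄ = [11/12 -7/6; -7/6 61/24]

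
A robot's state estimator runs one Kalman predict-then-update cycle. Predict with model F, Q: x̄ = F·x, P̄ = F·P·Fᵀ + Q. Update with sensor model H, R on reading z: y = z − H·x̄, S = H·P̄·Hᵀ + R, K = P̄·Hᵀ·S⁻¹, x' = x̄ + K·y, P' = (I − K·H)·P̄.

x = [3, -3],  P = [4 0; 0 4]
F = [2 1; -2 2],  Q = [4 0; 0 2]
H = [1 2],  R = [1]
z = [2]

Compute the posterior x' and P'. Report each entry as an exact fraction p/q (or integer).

x' = [571/129, -56/43]
P' = [3032/129 -504/43; -504/43 262/43]

x̄ = F·x = [3, -12]
P̄ = F·P·Fᵀ + Q = [24 -8; -8 34]
y = z − H·x̄ = [23]
S = H·P̄·Hᵀ + R = [129]
K = P̄·Hᵀ·S⁻¹ = [8/129; 20/43]
x' = x̄ + K·y = [571/129, -56/43]
P' = (I − K·H)·P̄ = [3032/129 -504/43; -504/43 262/43]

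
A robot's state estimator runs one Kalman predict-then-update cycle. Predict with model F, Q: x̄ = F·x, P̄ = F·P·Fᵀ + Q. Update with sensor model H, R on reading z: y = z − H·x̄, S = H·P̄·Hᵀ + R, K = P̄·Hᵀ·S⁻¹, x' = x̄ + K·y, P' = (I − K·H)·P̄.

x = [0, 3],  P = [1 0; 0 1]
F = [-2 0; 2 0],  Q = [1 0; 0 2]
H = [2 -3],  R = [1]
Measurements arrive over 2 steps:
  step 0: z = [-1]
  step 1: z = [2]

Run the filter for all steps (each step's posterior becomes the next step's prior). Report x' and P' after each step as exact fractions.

step 0: x' = [-22/123, 26/123], P' = [131/123 80/123; 80/123 62/123]
step 1: x' = [6304/15929, -6408/15929], P' = [17009/15929 10384/15929; 10384/15929 8042/15929]

step 0: x̄ = F·x = [0, 0]
step 0: P̄ = F·P·Fᵀ + Q = [5 -4; -4 6]
step 0: y = z − H·x̄ = [-1]
step 0: S = H·P̄·Hᵀ + R = [123]
step 0: K = P̄·Hᵀ·S⁻¹ = [22/123; -26/123]
step 0: x' = x̄ + K·y = [-22/123, 26/123]
step 0: P' = (I − K·H)·P̄ = [131/123 80/123; 80/123 62/123]
step 1: x̄ = F·x = [44/123, -44/123]
step 1: P̄ = F·P·Fᵀ + Q = [647/123 -524/123; -524/123 770/123]
step 1: y = z − H·x̄ = [26/123]
step 1: S = H·P̄·Hᵀ + R = [15929/123]
step 1: K = P̄·Hᵀ·S⁻¹ = [2866/15929; -3358/15929]
step 1: x' = x̄ + K·y = [6304/15929, -6408/15929]
step 1: P' = (I − K·H)·P̄ = [17009/15929 10384/15929; 10384/15929 8042/15929]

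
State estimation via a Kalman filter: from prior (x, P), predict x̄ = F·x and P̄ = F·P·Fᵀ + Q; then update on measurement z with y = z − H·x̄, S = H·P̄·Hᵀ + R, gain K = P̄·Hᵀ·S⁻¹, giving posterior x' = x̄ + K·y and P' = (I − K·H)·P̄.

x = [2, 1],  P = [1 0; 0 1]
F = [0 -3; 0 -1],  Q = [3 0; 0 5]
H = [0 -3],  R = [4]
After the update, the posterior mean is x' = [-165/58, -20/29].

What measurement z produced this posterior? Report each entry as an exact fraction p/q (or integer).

x̄ = F·x = [-3, -1]
P̄ = F·P·Fᵀ + Q = [12 3; 3 6]
S = H·P̄·Hᵀ + R = [58]
K = P̄·Hᵀ·S⁻¹ = [-9/58; -9/29]
x' − x̄ = [9/58, 9/29] = K·y
y = (KᵀK)⁻¹·Kᵀ·(x' − x̄) = [-1]
z = y + H·x̄ = [-1] + [3] = [2]

z = [2]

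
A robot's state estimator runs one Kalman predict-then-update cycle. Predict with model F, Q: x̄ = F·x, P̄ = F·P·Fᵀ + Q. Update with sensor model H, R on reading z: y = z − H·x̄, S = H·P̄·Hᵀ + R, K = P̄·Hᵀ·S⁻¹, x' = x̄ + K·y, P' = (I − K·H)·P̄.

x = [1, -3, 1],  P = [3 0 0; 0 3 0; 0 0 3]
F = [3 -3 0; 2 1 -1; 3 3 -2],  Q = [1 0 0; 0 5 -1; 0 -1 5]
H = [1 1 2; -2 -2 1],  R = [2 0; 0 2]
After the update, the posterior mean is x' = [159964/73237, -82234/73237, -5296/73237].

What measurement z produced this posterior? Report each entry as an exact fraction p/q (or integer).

z = [1, -2]

x̄ = F·x = [12, -2, -8]
P̄ = F·P·Fᵀ + Q = [55 9 0; 9 23 32; 0 32 71]
S = H·P̄·Hᵀ + R = [510 -146; -146 329]
K = P̄·Hᵀ·S⁻¹ = [1184/73237 -27968/73237; 13456/73237 -1152/73237; 29134/73237 14487/73237]
x' − x̄ = [-718880/73237, 64240/73237, 580600/73237] = K·y
y = (KᵀK)⁻¹·Kᵀ·(x' − x̄) = [7, 26]
z = y + H·x̄ = [7, 26] + [-6, -28] = [1, -2]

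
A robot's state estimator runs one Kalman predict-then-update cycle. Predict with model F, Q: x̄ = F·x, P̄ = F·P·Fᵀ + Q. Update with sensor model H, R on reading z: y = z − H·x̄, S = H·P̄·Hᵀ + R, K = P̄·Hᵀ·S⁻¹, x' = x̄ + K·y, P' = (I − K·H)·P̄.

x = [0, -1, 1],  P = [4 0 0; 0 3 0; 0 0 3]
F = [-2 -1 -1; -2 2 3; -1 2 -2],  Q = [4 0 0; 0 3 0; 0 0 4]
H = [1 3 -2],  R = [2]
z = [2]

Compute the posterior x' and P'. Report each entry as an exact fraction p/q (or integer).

x̄ = F·x = [0, 1, -4]
P̄ = F·P·Fᵀ + Q = [26 1 8; 1 58 2; 8 2 32]
y = z − H·x̄ = [-9]
S = H·P̄·Hᵀ + R = [628]
K = P̄·Hᵀ·S⁻¹ = [13/628; 171/628; -25/314]
x' = x̄ + K·y = [-117/628, -911/628, -1031/314]
P' = (I − K·H)·P̄ = [16159/628 -1595/628 2837/314; -1595/628 7183/628 4903/314; 2837/314 4903/314 4399/157]

x' = [-117/628, -911/628, -1031/314]
P' = [16159/628 -1595/628 2837/314; -1595/628 7183/628 4903/314; 2837/314 4903/314 4399/157]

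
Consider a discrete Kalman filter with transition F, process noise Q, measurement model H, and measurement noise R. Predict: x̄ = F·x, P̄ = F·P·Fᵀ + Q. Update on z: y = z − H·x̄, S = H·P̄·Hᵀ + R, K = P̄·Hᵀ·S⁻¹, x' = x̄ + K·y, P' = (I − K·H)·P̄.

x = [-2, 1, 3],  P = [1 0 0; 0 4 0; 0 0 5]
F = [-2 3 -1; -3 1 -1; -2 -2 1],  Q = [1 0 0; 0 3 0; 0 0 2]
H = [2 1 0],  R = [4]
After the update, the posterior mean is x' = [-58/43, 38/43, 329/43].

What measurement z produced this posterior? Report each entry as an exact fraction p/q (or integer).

x̄ = F·x = [4, 4, 5]
P̄ = F·P·Fᵀ + Q = [46 23 -25; 23 21 -7; -25 -7 27]
S = H·P̄·Hᵀ + R = [301]
K = P̄·Hᵀ·S⁻¹ = [115/301; 67/301; -57/301]
x' − x̄ = [-230/43, -134/43, 114/43] = K·y
y = (KᵀK)⁻¹·Kᵀ·(x' − x̄) = [-14]
z = y + H·x̄ = [-14] + [12] = [-2]

z = [-2]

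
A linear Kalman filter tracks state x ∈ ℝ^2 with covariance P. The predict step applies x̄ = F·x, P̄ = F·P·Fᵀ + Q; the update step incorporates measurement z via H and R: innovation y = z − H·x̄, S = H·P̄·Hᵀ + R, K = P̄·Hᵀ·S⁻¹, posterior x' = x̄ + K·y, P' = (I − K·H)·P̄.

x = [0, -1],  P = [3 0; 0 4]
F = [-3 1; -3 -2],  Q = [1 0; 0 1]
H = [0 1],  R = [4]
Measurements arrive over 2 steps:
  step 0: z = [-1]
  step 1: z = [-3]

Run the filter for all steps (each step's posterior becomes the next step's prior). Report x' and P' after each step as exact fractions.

step 0: x̄ = F·x = [-1, 2]
step 0: P̄ = F·P·Fᵀ + Q = [32 19; 19 44]
step 0: y = z − H·x̄ = [-3]
step 0: S = H·P̄·Hᵀ + R = [48]
step 0: K = P̄·Hᵀ·S⁻¹ = [19/48; 11/12]
step 0: x' = x̄ + K·y = [-35/16, -3/4]
step 0: P' = (I − K·H)·P̄ = [1175/48 19/12; 19/12 11/3]
step 1: x̄ = F·x = [93/16, 129/16]
step 1: P̄ = F·P·Fᵀ + Q = [10343/48 10451/48; 10451/48 12239/48]
step 1: y = z − H·x̄ = [-177/16]
step 1: S = H·P̄·Hᵀ + R = [12431/48]
step 1: K = P̄·Hᵀ·S⁻¹ = [10451/12431; 12239/12431]
step 1: x' = x̄ + K·y = [-43359/12431, -35169/12431]
step 1: P' = (I − K·H)·P̄ = [403134/12431 41804/12431; 41804/12431 48956/12431]

step 0: x' = [-35/16, -3/4], P' = [1175/48 19/12; 19/12 11/3]
step 1: x' = [-43359/12431, -35169/12431], P' = [403134/12431 41804/12431; 41804/12431 48956/12431]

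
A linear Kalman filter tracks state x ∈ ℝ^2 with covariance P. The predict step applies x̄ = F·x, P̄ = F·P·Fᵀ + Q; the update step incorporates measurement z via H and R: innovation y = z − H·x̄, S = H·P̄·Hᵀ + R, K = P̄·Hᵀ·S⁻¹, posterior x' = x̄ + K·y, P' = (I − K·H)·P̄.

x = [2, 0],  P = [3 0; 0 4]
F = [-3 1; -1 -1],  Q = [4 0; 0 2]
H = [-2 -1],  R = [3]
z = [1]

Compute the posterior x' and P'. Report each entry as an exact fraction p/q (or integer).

x̄ = F·x = [-6, -2]
P̄ = F·P·Fᵀ + Q = [35 5; 5 9]
y = z − H·x̄ = [-13]
S = H·P̄·Hᵀ + R = [172]
K = P̄·Hᵀ·S⁻¹ = [-75/172; -19/172]
x' = x̄ + K·y = [-57/172, -97/172]
P' = (I − K·H)·P̄ = [395/172 -565/172; -565/172 1187/172]

x' = [-57/172, -97/172]
P' = [395/172 -565/172; -565/172 1187/172]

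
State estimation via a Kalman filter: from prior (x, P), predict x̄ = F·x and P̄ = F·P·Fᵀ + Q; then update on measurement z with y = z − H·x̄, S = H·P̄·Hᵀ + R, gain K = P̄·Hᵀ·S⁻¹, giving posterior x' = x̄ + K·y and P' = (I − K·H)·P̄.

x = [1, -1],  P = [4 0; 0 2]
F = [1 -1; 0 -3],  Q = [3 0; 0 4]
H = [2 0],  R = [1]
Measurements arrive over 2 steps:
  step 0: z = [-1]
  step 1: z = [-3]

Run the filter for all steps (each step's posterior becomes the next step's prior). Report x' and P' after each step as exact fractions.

step 0: x̄ = F·x = [2, 3]
step 0: P̄ = F·P·Fᵀ + Q = [9 6; 6 22]
step 0: y = z − H·x̄ = [-5]
step 0: S = H·P̄·Hᵀ + R = [37]
step 0: K = P̄·Hᵀ·S⁻¹ = [18/37; 12/37]
step 0: x' = x̄ + K·y = [-16/37, 51/37]
step 0: P' = (I − K·H)·P̄ = [9/37 6/37; 6/37 670/37]
step 1: x̄ = F·x = [-67/37, -153/37]
step 1: P̄ = F·P·Fᵀ + Q = [778/37 1992/37; 1992/37 6178/37]
step 1: y = z − H·x̄ = [23/37]
step 1: S = H·P̄·Hᵀ + R = [3149/37]
step 1: K = P̄·Hᵀ·S⁻¹ = [1556/3149; 3984/3149]
step 1: x' = x̄ + K·y = [-4735/3149, -10545/3149]
step 1: P' = (I − K·H)·P̄ = [778/3149 1992/3149; 1992/3149 96818/3149]

step 0: x' = [-16/37, 51/37], P' = [9/37 6/37; 6/37 670/37]
step 1: x' = [-4735/3149, -10545/3149], P' = [778/3149 1992/3149; 1992/3149 96818/3149]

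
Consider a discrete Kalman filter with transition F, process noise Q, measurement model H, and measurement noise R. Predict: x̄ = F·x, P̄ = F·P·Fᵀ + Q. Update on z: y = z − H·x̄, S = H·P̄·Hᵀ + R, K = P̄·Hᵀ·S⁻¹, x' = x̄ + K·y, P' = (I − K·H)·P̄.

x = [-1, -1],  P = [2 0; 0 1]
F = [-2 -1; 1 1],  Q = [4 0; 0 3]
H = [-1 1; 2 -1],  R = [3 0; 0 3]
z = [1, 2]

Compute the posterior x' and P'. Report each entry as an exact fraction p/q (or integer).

x̄ = F·x = [3, -2]
P̄ = F·P·Fᵀ + Q = [13 -5; -5 6]
y = z − H·x̄ = [6, -6]
S = H·P̄·Hᵀ + R = [32 -47; -47 81]
K = P̄·Hᵀ·S⁻¹ = [-1/383 146/383; 139/383 5/383]
x' = x̄ + K·y = [267/383, 38/383]
P' = (I − K·H)·P̄ = [435/383 432/383; 432/383 849/383]

x' = [267/383, 38/383]
P' = [435/383 432/383; 432/383 849/383]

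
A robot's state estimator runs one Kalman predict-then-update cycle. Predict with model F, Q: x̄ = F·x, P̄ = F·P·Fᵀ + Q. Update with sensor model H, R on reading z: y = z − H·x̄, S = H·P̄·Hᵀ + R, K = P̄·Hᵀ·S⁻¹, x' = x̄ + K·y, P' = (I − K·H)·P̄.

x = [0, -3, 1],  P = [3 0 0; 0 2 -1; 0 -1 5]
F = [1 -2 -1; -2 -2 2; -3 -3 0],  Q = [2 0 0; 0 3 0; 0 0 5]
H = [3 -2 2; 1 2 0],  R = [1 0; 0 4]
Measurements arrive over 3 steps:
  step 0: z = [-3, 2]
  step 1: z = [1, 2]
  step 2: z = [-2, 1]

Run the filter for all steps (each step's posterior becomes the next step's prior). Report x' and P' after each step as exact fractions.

step 0: x̄ = F·x = [5, 8, 9]
step 0: P̄ = F·P·Fᵀ + Q = [14 -6 0; -6 51 36; 0 36 50]
step 0: y = z − H·x̄ = [-20, -19]
step 0: S = H·P̄·Hᵀ + R = [315 -42; -42 198]
step 0: K = P̄·Hᵀ·S⁻¹ = [1796/10101 23/481; -304/3367 224/481; 68/481 568/1443]
step 0: x' = x̄ + K·y = [416/777, 248/259, -145/111]
step 0: P' = (I − K·H)·P̄ = [14488/3367 -6922/3367 -12152/1443; -6922/3367 6597/3367 2404/481; -12152/1443 2404/481 8514/481]
step 1: x̄ = F·x = [-19/259, -1450/259, -1160/259]
step 1: P̄ = F·P·Fᵀ + Q = [776752/10101 -848108/10101 -4556/259; -848108/10101 1109011/10101 8662/259; -4556/259 8662/259 6308/259]
step 1: y = z − H·x̄ = [-264/259, 491/37]
step 1: S = H·P̄·Hᵀ + R = [17763505/10101 -16492/37; -16492/37 6816/37]
step 1: K = P̄·Hᵀ·S⁻¹ = [5550926/26364783 2420143/158188698; -1975373/17576522 97924535/210918264; 624520/8788261 11588632/26364783]
step 1: x' = x̄ + K·y = [-13437145/158188698, 142830601/210918264, 33792896/26364783]
step 1: P' = (I − K·H)·P̄ = [140108012/79094349 -22544621/26364783 -89823164/26364783; -22544621/26364783 47671259/35153044 22696282/8788261; -89823164/26364783 22696282/8788261 67920124/8788261]
step 2: x̄ = F·x = [-860880845/316377396, 436286281/316377396, -374743223/210918264]
step 2: P̄ = F·P·Fᵀ + Q = [2965159745/79094349 -2695415695/79094349 -116848327/52729566; -2695415695/79094349 3652433618/79094349 709214291/52729566; -116848327/52729566 709214291/52729566 624167695/35153044]
step 2: y = z − H·x̄ = [1973344987/158188698, 101561893/105459132]
step 2: S = H·P̄·Hᵀ + R = [68723922743/79094349 -4197059084/26364783; -4197059084/26364783 789956537/8788261]
step 2: K = P̄·Hᵀ·S⁻¹ = [288835556296/1391007354945 110829973897/4173022064835; -50937298772/463669118315 631216066661/1391007354945; 36084503969/463669118315 1147405100341/2782014709890]
step 2: x' = x̄ + K·y = [-87789630220/834604412967, 123965077771/278201470989, -454808390867/1112805883956]
step 2: P' = (I − K·H)·P̄ = [7169668975432/4173022064835 -1121058179974/1391007354945 -4561474889542/1391007354945; -1121058179974/1391007354945 607653741103/463669118315 1142714181704/463669118315; -4561474889542/1391007354945 1142714181704/463669118315 6882987756919/927338236630]

step 0: x' = [416/777, 248/259, -145/111], P' = [14488/3367 -6922/3367 -12152/1443; -6922/3367 6597/3367 2404/481; -12152/1443 2404/481 8514/481]
step 1: x' = [-13437145/158188698, 142830601/210918264, 33792896/26364783], P' = [140108012/79094349 -22544621/26364783 -89823164/26364783; -22544621/26364783 47671259/35153044 22696282/8788261; -89823164/26364783 22696282/8788261 67920124/8788261]
step 2: x' = [-87789630220/834604412967, 123965077771/278201470989, -454808390867/1112805883956], P' = [7169668975432/4173022064835 -1121058179974/1391007354945 -4561474889542/1391007354945; -1121058179974/1391007354945 607653741103/463669118315 1142714181704/463669118315; -4561474889542/1391007354945 1142714181704/463669118315 6882987756919/927338236630]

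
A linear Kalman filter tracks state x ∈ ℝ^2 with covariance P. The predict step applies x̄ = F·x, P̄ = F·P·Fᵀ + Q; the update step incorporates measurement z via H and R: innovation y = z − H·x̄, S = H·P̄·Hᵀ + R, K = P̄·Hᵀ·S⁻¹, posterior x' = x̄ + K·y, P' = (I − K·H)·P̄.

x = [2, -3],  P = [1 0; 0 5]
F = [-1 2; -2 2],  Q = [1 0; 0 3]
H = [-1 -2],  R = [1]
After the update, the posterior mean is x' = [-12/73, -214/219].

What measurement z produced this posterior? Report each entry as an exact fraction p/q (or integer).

z = [2]

x̄ = F·x = [-8, -10]
P̄ = F·P·Fᵀ + Q = [22 22; 22 27]
S = H·P̄·Hᵀ + R = [219]
K = P̄·Hᵀ·S⁻¹ = [-22/73; -76/219]
x' − x̄ = [572/73, 1976/219] = K·y
y = (KᵀK)⁻¹·Kᵀ·(x' − x̄) = [-26]
z = y + H·x̄ = [-26] + [28] = [2]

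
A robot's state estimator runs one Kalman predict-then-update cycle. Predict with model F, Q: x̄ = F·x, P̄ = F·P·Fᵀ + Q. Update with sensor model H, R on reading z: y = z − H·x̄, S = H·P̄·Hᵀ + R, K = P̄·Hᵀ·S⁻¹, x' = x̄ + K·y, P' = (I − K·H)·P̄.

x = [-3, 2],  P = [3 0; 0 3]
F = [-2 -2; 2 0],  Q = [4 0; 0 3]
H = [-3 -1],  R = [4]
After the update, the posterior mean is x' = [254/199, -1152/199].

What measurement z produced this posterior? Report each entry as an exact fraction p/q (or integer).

z = [2]

x̄ = F·x = [2, -6]
P̄ = F·P·Fᵀ + Q = [28 -12; -12 15]
S = H·P̄·Hᵀ + R = [199]
K = P̄·Hᵀ·S⁻¹ = [-72/199; 21/199]
x' − x̄ = [-144/199, 42/199] = K·y
y = (KᵀK)⁻¹·Kᵀ·(x' − x̄) = [2]
z = y + H·x̄ = [2] + [0] = [2]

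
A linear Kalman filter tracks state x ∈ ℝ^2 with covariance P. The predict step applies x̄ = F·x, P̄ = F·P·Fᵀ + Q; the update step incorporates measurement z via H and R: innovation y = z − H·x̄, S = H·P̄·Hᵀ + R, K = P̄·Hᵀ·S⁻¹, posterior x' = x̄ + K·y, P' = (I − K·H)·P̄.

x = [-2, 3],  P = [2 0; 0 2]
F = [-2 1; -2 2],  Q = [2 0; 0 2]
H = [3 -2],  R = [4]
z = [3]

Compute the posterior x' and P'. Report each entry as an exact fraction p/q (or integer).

x' = [38/5, 10]
P' = [42/5 12; 12 18]

x̄ = F·x = [7, 10]
P̄ = F·P·Fᵀ + Q = [12 12; 12 18]
y = z − H·x̄ = [2]
S = H·P̄·Hᵀ + R = [40]
K = P̄·Hᵀ·S⁻¹ = [3/10; 0]
x' = x̄ + K·y = [38/5, 10]
P' = (I − K·H)·P̄ = [42/5 12; 12 18]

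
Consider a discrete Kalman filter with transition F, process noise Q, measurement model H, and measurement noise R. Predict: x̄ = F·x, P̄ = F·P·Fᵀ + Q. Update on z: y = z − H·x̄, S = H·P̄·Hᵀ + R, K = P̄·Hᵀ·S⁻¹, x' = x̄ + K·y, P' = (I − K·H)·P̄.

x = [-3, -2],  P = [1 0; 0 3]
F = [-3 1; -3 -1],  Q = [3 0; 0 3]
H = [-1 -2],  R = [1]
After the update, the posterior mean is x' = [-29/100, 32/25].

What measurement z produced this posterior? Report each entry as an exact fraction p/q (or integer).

z = [-2]

x̄ = F·x = [7, 11]
P̄ = F·P·Fᵀ + Q = [15 6; 6 15]
S = H·P̄·Hᵀ + R = [100]
K = P̄·Hᵀ·S⁻¹ = [-27/100; -9/25]
x' − x̄ = [-729/100, -243/25] = K·y
y = (KᵀK)⁻¹·Kᵀ·(x' − x̄) = [27]
z = y + H·x̄ = [27] + [-29] = [-2]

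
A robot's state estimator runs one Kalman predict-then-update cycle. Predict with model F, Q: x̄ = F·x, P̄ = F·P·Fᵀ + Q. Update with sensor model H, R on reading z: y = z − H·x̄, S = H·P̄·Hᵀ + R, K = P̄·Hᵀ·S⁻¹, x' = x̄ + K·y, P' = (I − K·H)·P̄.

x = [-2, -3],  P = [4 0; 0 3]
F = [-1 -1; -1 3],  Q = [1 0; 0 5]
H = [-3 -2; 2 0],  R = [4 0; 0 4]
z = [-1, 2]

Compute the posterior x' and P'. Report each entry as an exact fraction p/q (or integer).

x̄ = F·x = [5, -7]
P̄ = F·P·Fᵀ + Q = [8 -5; -5 36]
y = z − H·x̄ = [0, -8]
S = H·P̄·Hᵀ + R = [160 -28; -28 36]
K = P̄·Hᵀ·S⁻¹ = [-7/622 271/622; -583/1244 -799/1244]
x' = x̄ + K·y = [471/311, -579/311]
P' = (I − K·H)·P̄ = [271/311 -799/622; -799/622 3563/1244]

x' = [471/311, -579/311]
P' = [271/311 -799/622; -799/622 3563/1244]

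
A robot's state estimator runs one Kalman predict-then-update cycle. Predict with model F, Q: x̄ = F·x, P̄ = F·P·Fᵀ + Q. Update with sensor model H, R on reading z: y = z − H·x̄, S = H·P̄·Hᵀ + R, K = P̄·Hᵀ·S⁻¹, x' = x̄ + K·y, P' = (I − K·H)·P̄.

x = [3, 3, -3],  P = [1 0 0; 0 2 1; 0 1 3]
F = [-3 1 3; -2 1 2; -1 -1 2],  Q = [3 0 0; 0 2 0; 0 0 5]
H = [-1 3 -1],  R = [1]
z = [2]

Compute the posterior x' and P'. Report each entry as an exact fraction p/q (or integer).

x' = [-407/29, -8, -346/29]
P' = [971/29 17 494/29; 17 19/2 11; 494/29 11 462/29]

x̄ = F·x = [-15, -9, -12]
P̄ = F·P·Fᵀ + Q = [47 31 18; 31 24 12; 18 12 16]
y = z − H·x̄ = [2]
S = H·P̄·Hᵀ + R = [58]
K = P̄·Hᵀ·S⁻¹ = [14/29; 1/2; 1/29]
x' = x̄ + K·y = [-407/29, -8, -346/29]
P' = (I − K·H)·P̄ = [971/29 17 494/29; 17 19/2 11; 494/29 11 462/29]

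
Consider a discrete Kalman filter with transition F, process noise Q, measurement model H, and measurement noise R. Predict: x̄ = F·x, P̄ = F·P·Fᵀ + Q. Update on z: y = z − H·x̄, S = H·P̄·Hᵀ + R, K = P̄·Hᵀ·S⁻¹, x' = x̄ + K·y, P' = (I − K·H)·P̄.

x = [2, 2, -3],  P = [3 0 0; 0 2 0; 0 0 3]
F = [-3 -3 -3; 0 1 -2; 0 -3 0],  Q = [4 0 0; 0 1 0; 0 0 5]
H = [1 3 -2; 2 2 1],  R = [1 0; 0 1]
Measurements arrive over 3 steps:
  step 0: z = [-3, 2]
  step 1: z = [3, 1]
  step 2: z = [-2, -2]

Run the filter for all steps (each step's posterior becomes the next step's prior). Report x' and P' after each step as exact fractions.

step 0: x' = [-17609/8781, 9237/5854, 8189/2927], P' = [40550/8781 -18703/5854 -7197/2927; -18703/5854 27045/11708 20823/11708; -7197/2927 20823/11708 9169/5854]
step 1: x' = [638229992/500569567, -147171273/500569567, -594049475/500569567], P' = [856334032/500569567 -568109825/500569567 -450738821/500569567; -568109825/500569567 425243277/500569567 337798251/500569567; -450738821/500569567 337798251/500569567 367353811/500569567]
step 2: x' = [-869393424516/388508265017, 2119224492393/2719557855119, 2706983520583/2719557855119], P' = [644826594752/388508265017 -426019107655/388508265017 -334873688443/388508265017; -426019107655/388508265017 2231736367134/2719557855119 1756311963951/2719557855119; -334873688443/388508265017 1756311963951/2719557855119 1916332548320/2719557855119]

step 0: x̄ = F·x = [-3, 8, -6]
step 0: P̄ = F·P·Fᵀ + Q = [76 12 18; 12 15 -6; 18 -6 23]
step 0: y = z − H·x̄ = [-36, -2]
step 0: S = H·P̄·Hᵀ + R = [376 244; 244 532]
step 0: K = P̄·Hᵀ·S⁻¹ = [-863/17562 3400/8781; 2083/11708 101/11708; -2995/11708 602/2927]
step 0: x' = x̄ + K·y = [-17609/8781, 9237/5854, 8189/2927]
step 0: P' = (I − K·H)·P̄ = [40550/8781 -18703/5854 -7197/2927; -18703/5854 27045/11708 20823/11708; -7197/2927 20823/11708 9169/5854]
step 1: x̄ = F·x = [-41627/5854, -23519/5854, -27711/5854]
step 1: P̄ = F·P·Fᵀ + Q = [125201/11708 7713/2927 47079/5854; 7713/2927 28813/11708 43803/11708; 47079/5854 43803/11708 301945/11708]
step 1: y = z − H·x̄ = [37162/2927, 163857/5854]
step 1: S = H·P̄·Hᵀ + R = [443425/5854 -260071/11708; -260071/11708 1728369/11708]
step 1: K = P̄·Hᵀ·S⁻¹ = [53482199/500569567 125709593/500569567; 32023504/500569567 52065155/500569567; -172051690/500569567 141472671/500569567]
step 1: x' = x̄ + K·y = [638229992/500569567, -147171273/500569567, -594049475/500569567]
step 1: P' = (I − K·H)·P̄ = [856334032/500569567 -568109825/500569567 -450738821/500569567; -568109825/500569567 425243277/500569567 337798251/500569567; -450738821/500569567 337798251/500569567 367353811/500569567]
step 2: x̄ = F·x = [308972268/500569567, 1040927677/500569567, 441513819/500569567]
step 2: P̄ = F·P·Fᵀ + Q = [4583751238/500569567 941684337/500569567 1754385327/500569567; 941684337/500569567 1044035084/500569567 751059675/500569567; 1754385327/500569567 751059675/500569567 6330037328/500569567]
step 2: y = z − H·x̄ = [-3549866795/500569567, -4142452843/500569567]
step 2: S = H·P̄·Hᵀ + R = [29420634487/500569567 4290897364/500569567; 4290897364/500569567 46897006887/500569567]
step 2: K = P̄·Hᵀ·S⁻¹ = [36516648673/388508265017 102741285751/388508265017; 200451419915/2719557855119 255517191049/2719557855119; -907845023888/2719557855119 740724838020/2719557855119]
step 2: x' = x̄ + K·y = [-869393424516/388508265017, 2119224492393/2719557855119, 2706983520583/2719557855119]
step 2: P' = (I − K·H)·P̄ = [644826594752/388508265017 -426019107655/388508265017 -334873688443/388508265017; -426019107655/388508265017 2231736367134/2719557855119 1756311963951/2719557855119; -334873688443/388508265017 1756311963951/2719557855119 1916332548320/2719557855119]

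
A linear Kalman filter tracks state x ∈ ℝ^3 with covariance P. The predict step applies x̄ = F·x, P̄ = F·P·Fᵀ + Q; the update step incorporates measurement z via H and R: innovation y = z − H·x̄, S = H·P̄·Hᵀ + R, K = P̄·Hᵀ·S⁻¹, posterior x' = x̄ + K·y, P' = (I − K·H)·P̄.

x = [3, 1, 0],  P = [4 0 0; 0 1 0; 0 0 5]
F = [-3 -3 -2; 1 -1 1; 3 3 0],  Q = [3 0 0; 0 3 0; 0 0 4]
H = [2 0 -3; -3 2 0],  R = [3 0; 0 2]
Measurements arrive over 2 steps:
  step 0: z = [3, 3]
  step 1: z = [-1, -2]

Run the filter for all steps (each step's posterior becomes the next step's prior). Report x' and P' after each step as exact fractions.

step 0: x' = [-126333/233615, 147986/233615, -296406/233615], P' = [360834/233615 492852/233615 226488/233615; 492852/233615 782231/233615 308409/233615; 226488/233615 308409/233615 218591/233615]
step 1: x' = [-984333472/9923546083, -37871043563/29770638249, 3439940686/9923546083], P' = [10417451658/9923546083 13602183994/9923546083 6124095594/9923546083; 13602183994/9923546083 66428603893/29770638249 7959724546/9923546083; 6124095594/9923546083 7959724546/9923546083 6758043913/9923546083]

step 0: x̄ = F·x = [-12, 2, 12]
step 0: P̄ = F·P·Fᵀ + Q = [68 -19 -45; -19 13 9; -45 9 49]
step 0: y = z − H·x̄ = [63, -37]
step 0: S = H·P̄·Hᵀ + R = [1256 -943; -943 894]
step 0: K = P̄·Hᵀ·S⁻¹ = [14068/233615 -48399/233615; 20159/233615 42953/233615; -67599/233615 -31323/233615]
step 0: x' = x̄ + K·y = [-126333/233615, 147986/233615, -296406/233615]
step 0: P' = (I − K·H)·P̄ = [360834/233615 492852/233615 226488/233615; 492852/233615 782231/233615 308409/233615; 226488/233615 308409/233615 218591/233615]
step 1: x̄ = F·x = [527853/233615, -114145/46723, 64959/233615]
step 1: P̄ = F·P·Fᵀ + Q = [27152894/233615 -122768/46723 -22368303/233615; -122768/46723 182591/46723 68100/46723; -22368303/233615 68100/46723 20093381/233615]
step 1: y = z − H·x̄ = [-1094444/233615, 2257779/233615]
step 1: S = H·P̄·Hᵀ + R = [558572486/233615 -368730451/233615; -368730451/233615 255861176/233615]
step 1: K = P̄·Hᵀ·S⁻¹ = [820872178/9923546083 -2023993493/9923546083; 3325194350/29770638249 5218775920/29770638249; -2675313517/9923546083 -1226418845/9923546083]
step 1: x' = x̄ + K·y = [-984333472/9923546083, -37871043563/29770638249, 3439940686/9923546083]
step 1: P' = (I − K·H)·P̄ = [10417451658/9923546083 13602183994/9923546083 6124095594/9923546083; 13602183994/9923546083 66428603893/29770638249 7959724546/9923546083; 6124095594/9923546083 7959724546/9923546083 6758043913/9923546083]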